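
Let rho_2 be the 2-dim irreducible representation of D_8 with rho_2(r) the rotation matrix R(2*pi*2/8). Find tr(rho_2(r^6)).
chi_{rho_2}(r^6) = 2*cos(2*pi*2*6/8) = -2

Details: rho_2(r^6) is rotation by angle 2*pi*2*6/8, whose trace is 2*cos(2*pi*2*6/8) = -2.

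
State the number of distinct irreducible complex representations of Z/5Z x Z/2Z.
10

Argument: The number of irreducible complex representations of a finite group equals its number of conjugacy classes. Z/5Z x Z/2Z is abelian of order 10, so every element is its own conjugacy class: 10 classes, so Z/5Z x Z/2Z (order 10) has exactly 10 irreducible complex representations.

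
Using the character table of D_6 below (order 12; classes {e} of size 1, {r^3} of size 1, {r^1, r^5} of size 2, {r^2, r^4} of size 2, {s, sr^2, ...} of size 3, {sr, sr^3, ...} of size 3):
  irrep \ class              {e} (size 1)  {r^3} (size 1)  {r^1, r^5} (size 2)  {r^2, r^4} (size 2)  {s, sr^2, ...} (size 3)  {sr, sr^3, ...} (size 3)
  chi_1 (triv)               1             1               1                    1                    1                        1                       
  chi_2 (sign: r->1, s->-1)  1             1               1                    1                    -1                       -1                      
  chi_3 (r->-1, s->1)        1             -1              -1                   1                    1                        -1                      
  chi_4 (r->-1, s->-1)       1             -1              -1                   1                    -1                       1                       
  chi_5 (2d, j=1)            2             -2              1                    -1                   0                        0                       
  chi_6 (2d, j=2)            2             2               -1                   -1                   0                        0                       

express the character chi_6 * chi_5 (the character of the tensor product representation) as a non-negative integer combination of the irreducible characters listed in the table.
chi_6 tensor chi_5 = chi_3 + chi_4 + chi_5 (all other irreducibles have multiplicity 0).

Reasoning: The character of a tensor product is the pointwise product (chi_6 * chi_5)(C) = chi_6(C) * chi_5(C):
  {e}: (2)*(2), {r^3}: (2)*(-2), {r^1, r^5}: (-1)*(1), {r^2, r^4}: (-1)*(-1), {s, sr^2, ...}: (0)*(0), {sr, sr^3, ...}: (0)*(0)
so (chi_6 * chi_5) takes values
  {e} -> 4, {r^3} -> -4, {r^1, r^5} -> -1, {r^2, r^4} -> 1, {s, sr^2, ...} -> 0, {sr, sr^3, ...} -> 0.
Now take the inner product of this character with each irreducible chi from the table, <chi_6*chi_5, chi> = (1/12) sum_C |C| (chi_6*chi_5)(C) conj(chi(C)):
  <chi_6*chi_5, chi_1> = (1/12)[1*(4)*conj(1) + 1*(-4)*conj(1) + 2*(-1)*conj(1) + 2*(1)*conj(1) + 3*(0)*conj(1) + 3*(0)*conj(1)]
      = (1/12)[(4) + (-4) + (-2) + (2) + (0) + (0)] = 0/12 = 0
  <chi_6*chi_5, chi_2> = (1/12)[1*(4)*conj(1) + 1*(-4)*conj(1) + 2*(-1)*conj(1) + 2*(1)*conj(1) + 3*(0)*conj(-1) + 3*(0)*conj(-1)]
      = (1/12)[(4) + (-4) + (-2) + (2) + (0) + (0)] = 0/12 = 0
  <chi_6*chi_5, chi_3> = (1/12)[1*(4)*conj(1) + 1*(-4)*conj(-1) + 2*(-1)*conj(-1) + 2*(1)*conj(1) + 3*(0)*conj(1) + 3*(0)*conj(-1)]
      = (1/12)[(4) + (4) + (2) + (2) + (0) + (0)] = 12/12 = 1
  <chi_6*chi_5, chi_4> = (1/12)[1*(4)*conj(1) + 1*(-4)*conj(-1) + 2*(-1)*conj(-1) + 2*(1)*conj(1) + 3*(0)*conj(-1) + 3*(0)*conj(1)]
      = (1/12)[(4) + (4) + (2) + (2) + (0) + (0)] = 12/12 = 1
  <chi_6*chi_5, chi_5> = (1/12)[1*(4)*conj(2) + 1*(-4)*conj(-2) + 2*(-1)*conj(1) + 2*(1)*conj(-1) + 3*(0)*conj(0) + 3*(0)*conj(0)]
      = (1/12)[(8) + (8) + (-2) + (-2) + (0) + (0)] = 12/12 = 1
  <chi_6*chi_5, chi_6> = (1/12)[1*(4)*conj(2) + 1*(-4)*conj(2) + 2*(-1)*conj(-1) + 2*(1)*conj(-1) + 3*(0)*conj(0) + 3*(0)*conj(0)]
      = (1/12)[(8) + (-8) + (2) + (-2) + (0) + (0)] = 0/12 = 0
Hence the multiplicities are chi_3: 1, chi_4: 1, chi_5: 1. Dimension check: dim(chi_6)*dim(chi_5) = 2*2 = 4 and sum (mult * dim) = 1*1 + 1*1 + 1*2 = 4.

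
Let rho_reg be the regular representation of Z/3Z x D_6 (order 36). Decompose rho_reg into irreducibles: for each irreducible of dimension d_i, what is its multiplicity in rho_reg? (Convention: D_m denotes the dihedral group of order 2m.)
Each irreducible V_i of dimension d_i appears with multiplicity d_i, i.e. rho_reg = (direct sum over all irreducibles V_i) d_i V_i. The irreducible dimensions for Z/3Z x D_6 are 1, 1, 1, 1, 1, 1, 1, 1, 1, 1, 1, 1, 2, 2, 2, 2, 2, 2: 12 irreducibles of dimension 1, each with multiplicity 1; 6 irreducibles of dimension 2, each with multiplicity 2. Total dimension 12*1*1 + 6*2*2 = 36 = |G|.

Reasoning: General theorem: in the regular representation of a finite group G, each irreducible appears with multiplicity equal to its dimension. Check: dim(rho_reg) = sum d_i^2 = 1 + 1 + 1 + 1 + 1 + 1 + 1 + 1 + 1 + 1 + 1 + 1 + 4 + 4 + 4 + 4 + 4 + 4 = 36 = |G|.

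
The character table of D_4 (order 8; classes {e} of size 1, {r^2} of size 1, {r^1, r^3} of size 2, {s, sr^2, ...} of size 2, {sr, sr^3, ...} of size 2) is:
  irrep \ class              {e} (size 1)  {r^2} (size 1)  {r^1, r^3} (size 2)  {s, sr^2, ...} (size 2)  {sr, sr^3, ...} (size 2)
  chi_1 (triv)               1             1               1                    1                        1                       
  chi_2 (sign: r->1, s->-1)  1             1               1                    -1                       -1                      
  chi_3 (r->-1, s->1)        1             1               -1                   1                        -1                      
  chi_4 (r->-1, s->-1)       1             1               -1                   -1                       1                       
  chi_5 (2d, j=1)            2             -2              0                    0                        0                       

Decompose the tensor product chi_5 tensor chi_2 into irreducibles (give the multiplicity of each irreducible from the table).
chi_5 tensor chi_2 = chi_5 (all other irreducibles have multiplicity 0).

Derivation: The character of a tensor product is the pointwise product (chi_5 * chi_2)(C) = chi_5(C) * chi_2(C):
  {e}: (2)*(1), {r^2}: (-2)*(1), {r^1, r^3}: (0)*(1), {s, sr^2, ...}: (0)*(-1), {sr, sr^3, ...}: (0)*(-1)
so (chi_5 * chi_2) takes values
  {e} -> 2, {r^2} -> -2, {r^1, r^3} -> 0, {s, sr^2, ...} -> 0, {sr, sr^3, ...} -> 0.
Now take the inner product of this character with each irreducible chi from the table, <chi_5*chi_2, chi> = (1/8) sum_C |C| (chi_5*chi_2)(C) conj(chi(C)):
  <chi_5*chi_2, chi_1> = (1/8)[1*(2)*conj(1) + 1*(-2)*conj(1) + 2*(0)*conj(1) + 2*(0)*conj(1) + 2*(0)*conj(1)]
      = (1/8)[(2) + (-2) + (0) + (0) + (0)] = 0/8 = 0
  <chi_5*chi_2, chi_2> = (1/8)[1*(2)*conj(1) + 1*(-2)*conj(1) + 2*(0)*conj(1) + 2*(0)*conj(-1) + 2*(0)*conj(-1)]
      = (1/8)[(2) + (-2) + (0) + (0) + (0)] = 0/8 = 0
  <chi_5*chi_2, chi_3> = (1/8)[1*(2)*conj(1) + 1*(-2)*conj(1) + 2*(0)*conj(-1) + 2*(0)*conj(1) + 2*(0)*conj(-1)]
      = (1/8)[(2) + (-2) + (0) + (0) + (0)] = 0/8 = 0
  <chi_5*chi_2, chi_4> = (1/8)[1*(2)*conj(1) + 1*(-2)*conj(1) + 2*(0)*conj(-1) + 2*(0)*conj(-1) + 2*(0)*conj(1)]
      = (1/8)[(2) + (-2) + (0) + (0) + (0)] = 0/8 = 0
  <chi_5*chi_2, chi_5> = (1/8)[1*(2)*conj(2) + 1*(-2)*conj(-2) + 2*(0)*conj(0) + 2*(0)*conj(0) + 2*(0)*conj(0)]
      = (1/8)[(4) + (4) + (0) + (0) + (0)] = 8/8 = 1
Hence the multiplicities are chi_5: 1. Dimension check: dim(chi_5)*dim(chi_2) = 2*1 = 2 and sum (mult * dim) = 1*2 = 2.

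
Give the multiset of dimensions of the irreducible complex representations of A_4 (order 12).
Dimensions: 1, 1, 1, 3

Derivation: There are 4 irreducibles (= number of conjugacy classes). Their dimensions d_i satisfy sum d_i^2 = |G| = 12: 1 + 1 + 1 + 9 = 12.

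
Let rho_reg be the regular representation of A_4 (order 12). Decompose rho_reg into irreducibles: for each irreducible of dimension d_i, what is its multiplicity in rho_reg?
Each irreducible V_i of dimension d_i appears with multiplicity d_i, i.e. rho_reg = (direct sum over all irreducibles V_i) d_i V_i. The irreducible dimensions for A_4 are 1, 1, 1, 3: 3 irreducibles of dimension 1, each with multiplicity 1; 1 irreducible of dimension 3, with multiplicity 3. Total dimension 3*1*1 + 1*3*3 = 12 = |G|.

General theorem: in the regular representation of a finite group G, each irreducible appears with multiplicity equal to its dimension. Check: dim(rho_reg) = sum d_i^2 = 1 + 1 + 1 + 9 = 12 = |G|.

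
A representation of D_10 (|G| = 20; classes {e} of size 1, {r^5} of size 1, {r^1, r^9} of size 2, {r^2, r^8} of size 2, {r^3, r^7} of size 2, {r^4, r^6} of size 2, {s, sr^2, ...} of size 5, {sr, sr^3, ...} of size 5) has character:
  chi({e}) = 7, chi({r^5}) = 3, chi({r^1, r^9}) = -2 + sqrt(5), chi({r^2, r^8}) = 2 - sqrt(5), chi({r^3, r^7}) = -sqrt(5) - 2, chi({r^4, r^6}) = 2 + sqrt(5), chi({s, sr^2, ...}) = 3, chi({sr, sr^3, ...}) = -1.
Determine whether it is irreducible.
Not irreducible (reducible): <chi, chi> = 9 > 1.

Why: <chi, chi> = (1/|G|) sum_C |C| * |chi(C)|^2 = (1/20)[1*|7|^2 + 1*|3|^2 + 2*|-2 + sqrt(5)|^2 + 2*|2 - sqrt(5)|^2 + 2*|-sqrt(5) - 2|^2 + 2*|2 + sqrt(5)|^2 + 5*|3|^2 + 5*|-1|^2]
  = (1/20)[(49) + (9) + (18 - 8*sqrt(5)) + (18 - 8*sqrt(5)) + (8*sqrt(5) + 18) + (8*sqrt(5) + 18) + (45) + (5)] = 180/20 = 9.
A character is irreducible iff <chi, chi> = 1, so this representation is reducible.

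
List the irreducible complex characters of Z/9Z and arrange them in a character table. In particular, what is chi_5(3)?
Character table of Z/9Z (irreps indexed chi_0,...,chi_8 with chi_k(m) = zeta_9^(k*m), zeta_9 = exp(2*pi*i/9)):
  irrep \ class  {0} (size 1)  {1} (size 1)    {2} (size 1)    {3} (size 1)    {4} (size 1)    {5} (size 1)    {6} (size 1)    {7} (size 1)    {8} (size 1)  
  chi_0          1             1               1               1               1               1               1               1               1             
  chi_1          1             exp(2*I*pi/9)   exp(4*I*pi/9)   exp(2*I*pi/3)   exp(8*I*pi/9)   exp(-8*I*pi/9)  exp(-2*I*pi/3)  exp(-4*I*pi/9)  exp(-2*I*pi/9)
  chi_2          1             exp(4*I*pi/9)   exp(8*I*pi/9)   exp(-2*I*pi/3)  exp(-2*I*pi/9)  exp(2*I*pi/9)   exp(2*I*pi/3)   exp(-8*I*pi/9)  exp(-4*I*pi/9)
  chi_3          1             exp(2*I*pi/3)   exp(-2*I*pi/3)  1               exp(2*I*pi/3)   exp(-2*I*pi/3)  1               exp(2*I*pi/3)   exp(-2*I*pi/3)
  chi_4          1             exp(8*I*pi/9)   exp(-2*I*pi/9)  exp(2*I*pi/3)   exp(-4*I*pi/9)  exp(4*I*pi/9)   exp(-2*I*pi/3)  exp(2*I*pi/9)   exp(-8*I*pi/9)
  chi_5          1             exp(-8*I*pi/9)  exp(2*I*pi/9)   exp(-2*I*pi/3)  exp(4*I*pi/9)   exp(-4*I*pi/9)  exp(2*I*pi/3)   exp(-2*I*pi/9)  exp(8*I*pi/9) 
  chi_6          1             exp(-2*I*pi/3)  exp(2*I*pi/3)   1               exp(-2*I*pi/3)  exp(2*I*pi/3)   1               exp(-2*I*pi/3)  exp(2*I*pi/3) 
  chi_7          1             exp(-4*I*pi/9)  exp(-8*I*pi/9)  exp(2*I*pi/3)   exp(2*I*pi/9)   exp(-2*I*pi/9)  exp(-2*I*pi/3)  exp(8*I*pi/9)   exp(4*I*pi/9) 
  chi_8          1             exp(-2*I*pi/9)  exp(-4*I*pi/9)  exp(-2*I*pi/3)  exp(-8*I*pi/9)  exp(8*I*pi/9)   exp(2*I*pi/3)   exp(4*I*pi/9)   exp(2*I*pi/9) 

Spot check: chi_5(3) = zeta_9^(5*3) = zeta_9^15 = exp(-2*I*pi/3).

Solution. Z/9Z is abelian, so all 9 irreducible complex representations are 1-dimensional. They are given by chi_k(m) = zeta_9^(k*m) for k = 0,...,8. Row orthogonality: sum_m chi_k(m) conj(chi_l(m)) = 9 * [k = l].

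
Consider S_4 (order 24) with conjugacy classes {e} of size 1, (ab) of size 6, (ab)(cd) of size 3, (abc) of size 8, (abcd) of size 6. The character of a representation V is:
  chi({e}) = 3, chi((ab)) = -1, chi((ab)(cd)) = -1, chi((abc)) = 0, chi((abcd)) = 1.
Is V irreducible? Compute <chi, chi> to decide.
Irreducible: <chi, chi> = 1.

Proof sketch: <chi, chi> = (1/|G|) sum_C |C| * |chi(C)|^2 = (1/24)[1*|3|^2 + 6*|-1|^2 + 3*|-1|^2 + 8*|0|^2 + 6*|1|^2]
  = (1/24)[(9) + (6) + (3) + (0) + (6)] = 24/24 = 1.
A character is irreducible iff <chi, chi> = 1, so this representation is irreducible.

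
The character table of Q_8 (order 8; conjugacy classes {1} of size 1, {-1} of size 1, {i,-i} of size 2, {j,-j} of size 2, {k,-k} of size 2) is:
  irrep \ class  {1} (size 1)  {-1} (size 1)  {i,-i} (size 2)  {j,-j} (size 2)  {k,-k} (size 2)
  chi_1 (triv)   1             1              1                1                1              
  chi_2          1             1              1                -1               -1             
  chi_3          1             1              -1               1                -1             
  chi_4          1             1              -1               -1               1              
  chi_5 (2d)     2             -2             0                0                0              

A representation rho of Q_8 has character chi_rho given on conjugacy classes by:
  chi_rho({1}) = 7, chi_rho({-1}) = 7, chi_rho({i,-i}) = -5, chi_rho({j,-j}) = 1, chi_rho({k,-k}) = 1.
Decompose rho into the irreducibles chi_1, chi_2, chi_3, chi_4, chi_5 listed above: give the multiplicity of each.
Multiplicities: chi_1: 1, chi_2: 0, chi_3: 3, chi_4: 3, chi_5: 0.

Explanation: Use <chi_rho, chi> = (1/|G|) sum_C |C| * chi_rho(C) * conj(chi(C)) with |G| = 8 for each irreducible chi in the table:
  <chi_rho, chi_1> = (1/8)[1*(7)*conj(1) + 1*(7)*conj(1) + 2*(-5)*conj(1) + 2*(1)*conj(1) + 2*(1)*conj(1)]
      = (1/8)[(7) + (7) + (-10) + (2) + (2)] = 8/8 = 1
  <chi_rho, chi_2> = (1/8)[1*(7)*conj(1) + 1*(7)*conj(1) + 2*(-5)*conj(1) + 2*(1)*conj(-1) + 2*(1)*conj(-1)]
      = (1/8)[(7) + (7) + (-10) + (-2) + (-2)] = 0/8 = 0
  <chi_rho, chi_3> = (1/8)[1*(7)*conj(1) + 1*(7)*conj(1) + 2*(-5)*conj(-1) + 2*(1)*conj(1) + 2*(1)*conj(-1)]
      = (1/8)[(7) + (7) + (10) + (2) + (-2)] = 24/8 = 3
  <chi_rho, chi_4> = (1/8)[1*(7)*conj(1) + 1*(7)*conj(1) + 2*(-5)*conj(-1) + 2*(1)*conj(-1) + 2*(1)*conj(1)]
      = (1/8)[(7) + (7) + (10) + (-2) + (2)] = 24/8 = 3
  <chi_rho, chi_5> = (1/8)[1*(7)*conj(2) + 1*(7)*conj(-2) + 2*(-5)*conj(0) + 2*(1)*conj(0) + 2*(1)*conj(0)]
      = (1/8)[(14) + (-14) + (0) + (0) + (0)] = 0/8 = 0
Dimension check: dim(rho) = sum (mult * dim) = 1*1 + 0*1 + 3*1 + 3*1 + 0*2 = 7 = chi_rho(e) = 7.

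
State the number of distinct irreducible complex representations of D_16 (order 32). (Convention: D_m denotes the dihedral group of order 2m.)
11

Derivation: The number of irreducible complex representations of a finite group equals its number of conjugacy classes. D_16 has 11 conjugacy classes (n/2 + 3 for n even), so D_16 (order 32) has exactly 11 irreducible complex representations.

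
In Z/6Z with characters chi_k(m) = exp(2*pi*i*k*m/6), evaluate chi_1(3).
chi_1(3) = zeta_6^3 = -1

Explanation: chi_1(3) = zeta_6^(1*3) = zeta_6^3. Since zeta_6^6 = 1, this equals zeta_6^3 = exp(2*pi*i*3/6) = -1.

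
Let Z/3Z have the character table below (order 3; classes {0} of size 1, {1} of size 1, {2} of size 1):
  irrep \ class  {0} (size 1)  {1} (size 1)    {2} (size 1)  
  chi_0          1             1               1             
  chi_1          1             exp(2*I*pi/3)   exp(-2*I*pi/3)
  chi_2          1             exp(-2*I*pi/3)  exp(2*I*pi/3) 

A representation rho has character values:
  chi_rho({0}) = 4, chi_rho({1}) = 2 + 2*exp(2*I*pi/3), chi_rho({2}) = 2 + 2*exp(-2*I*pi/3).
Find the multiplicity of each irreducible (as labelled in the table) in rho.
Multiplicities: chi_0: 2, chi_1: 2, chi_2: 0.

Explanation: Use <chi_rho, chi> = (1/|G|) sum_C |C| * chi_rho(C) * conj(chi(C)) with |G| = 3 for each irreducible chi in the table:
  <chi_rho, chi_0> = (1/3)[1*(4)*conj(1) + 1*(2 + 2*exp(2*I*pi/3))*conj(1) + 1*(2 + 2*exp(-2*I*pi/3))*conj(1)]
      = (1/3)[(4) + (2 + 2*exp(2*I*pi/3)) + (2 + 2*exp(-2*I*pi/3))] = 6/3 = 2
  <chi_rho, chi_1> = (1/3)[1*(4)*conj(1) + 1*(2 + 2*exp(2*I*pi/3))*conj(exp(2*I*pi/3)) + 1*(2 + 2*exp(-2*I*pi/3))*conj(exp(-2*I*pi/3))]
      = (1/3)[(4) + (2 + 2*exp(-2*I*pi/3)) + (2 + 2*exp(2*I*pi/3))] = 6/3 = 2
  <chi_rho, chi_2> = (1/3)[1*(4)*conj(1) + 1*(2 + 2*exp(2*I*pi/3))*conj(exp(-2*I*pi/3)) + 1*(2 + 2*exp(-2*I*pi/3))*conj(exp(2*I*pi/3))]
      = (1/3)[(4) + (-2) + (-2)] = 0/3 = 0
(Exp terms are combined using exp(i*s)*conj(exp(i*t)) = exp(i*(s-t)), and sums of them are collapsed using the identity that for every m > 1 the m distinct m-th roots of unity sum to 0, e.g. 1 + exp(2*I*pi/3) + exp(-2*I*pi/3) = 0.)
Dimension check: dim(rho) = sum (mult * dim) = 2*1 + 2*1 + 0*1 = 4 = chi_rho(e) = 4.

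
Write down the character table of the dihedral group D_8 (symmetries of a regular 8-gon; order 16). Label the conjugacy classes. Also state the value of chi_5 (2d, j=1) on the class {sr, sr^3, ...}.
Conjugacy classes: {e} of size 1, {r^4} of size 1, {r^1, r^7} of size 2, {r^2, r^6} of size 2, {r^3, r^5} of size 2, {s, sr^2, ...} of size 4, {sr, sr^3, ...} of size 4.
Character table:
  irrep \ class              {e} (size 1)  {r^4} (size 1)  {r^1, r^7} (size 2)  {r^2, r^6} (size 2)  {r^3, r^5} (size 2)  {s, sr^2, ...} (size 4)  {sr, sr^3, ...} (size 4)
  chi_1 (triv)               1             1               1                    1                    1                    1                        1                       
  chi_2 (sign: r->1, s->-1)  1             1               1                    1                    1                    -1                       -1                      
  chi_3 (r->-1, s->1)        1             1               -1                   1                    -1                   1                        -1                      
  chi_4 (r->-1, s->-1)       1             1               -1                   1                    -1                   -1                       1                       
  chi_5 (2d, j=1)            2             -2              sqrt(2)              0                    -sqrt(2)             0                        0                       
  chi_6 (2d, j=2)            2             2               0                    -2                   0                    0                        0                       
  chi_7 (2d, j=3)            2             -2              -sqrt(2)             0                    sqrt(2)              0                        0                       

Spot check: chi_5 (2d, j=1) on {sr, sr^3, ...} = 0.

Derivation: D_8 has order 2*8 = 16 with 7 conjugacy classes, hence 7 irreducibles. Sum of squared dims 1 + 1 + 1 + 1 + 4 + 4 + 4 = 16 = |G|. Linear characters come from the abelianisation; the 2-dimensional irreps have character r^k -> 2*cos(2*pi*j*k/8), reflections -> 0.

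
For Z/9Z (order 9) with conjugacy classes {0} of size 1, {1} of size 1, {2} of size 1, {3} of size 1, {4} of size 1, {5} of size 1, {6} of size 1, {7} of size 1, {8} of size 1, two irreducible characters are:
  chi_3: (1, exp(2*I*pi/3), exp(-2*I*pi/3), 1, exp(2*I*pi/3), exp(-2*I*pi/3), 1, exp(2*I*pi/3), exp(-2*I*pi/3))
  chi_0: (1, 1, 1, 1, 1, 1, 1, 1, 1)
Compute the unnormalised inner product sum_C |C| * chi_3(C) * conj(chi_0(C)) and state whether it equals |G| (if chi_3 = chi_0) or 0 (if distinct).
Sum = 0; so <chi_3, chi_0> = 0 (distinct irreducibles are orthogonal).

Working: Compute term by term over conjugacy classes (|C| * chi_3(C) * conj(chi_0(C))):
  1*(1)*conj(1) + 1*(exp(2*I*pi/3))*conj(1) + 1*(exp(-2*I*pi/3))*conj(1) + 1*(1)*conj(1) + 1*(exp(2*I*pi/3))*conj(1) + 1*(exp(-2*I*pi/3))*conj(1) + 1*(1)*conj(1) + 1*(exp(2*I*pi/3))*conj(1) + 1*(exp(-2*I*pi/3))*conj(1)
  = (1) + (exp(2*I*pi/3)) + (exp(-2*I*pi/3)) + (1) + (exp(2*I*pi/3)) + (exp(-2*I*pi/3)) + (1) + (exp(2*I*pi/3)) + (exp(-2*I*pi/3))
  = 0.
(Exp terms are combined using exp(i*s)*conj(exp(i*t)) = exp(i*(s-t)), and sums of them are collapsed using the identity that for every m > 1 the m distinct m-th roots of unity sum to 0, e.g. 1 + exp(2*I*pi/3) + exp(-2*I*pi/3) = 0.)
Dividing by |G| = 9 gives 0/9 = 0, matching the row-orthogonality relation <chi_3, chi_0> = [chi_3 = chi_0].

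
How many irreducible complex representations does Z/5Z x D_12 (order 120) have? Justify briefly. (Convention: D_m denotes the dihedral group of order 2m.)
45

Working: The number of irreducible complex representations of a finite group equals its number of conjugacy classes. For a direct product, #classes(G x H) = #classes(G) * #classes(H). Z/5Z has 5 classes (abelian), D_12 has 9 classes, so 5 * 9 = 45, so Z/5Z x D_12 (order 120) has exactly 45 irreducible complex representations.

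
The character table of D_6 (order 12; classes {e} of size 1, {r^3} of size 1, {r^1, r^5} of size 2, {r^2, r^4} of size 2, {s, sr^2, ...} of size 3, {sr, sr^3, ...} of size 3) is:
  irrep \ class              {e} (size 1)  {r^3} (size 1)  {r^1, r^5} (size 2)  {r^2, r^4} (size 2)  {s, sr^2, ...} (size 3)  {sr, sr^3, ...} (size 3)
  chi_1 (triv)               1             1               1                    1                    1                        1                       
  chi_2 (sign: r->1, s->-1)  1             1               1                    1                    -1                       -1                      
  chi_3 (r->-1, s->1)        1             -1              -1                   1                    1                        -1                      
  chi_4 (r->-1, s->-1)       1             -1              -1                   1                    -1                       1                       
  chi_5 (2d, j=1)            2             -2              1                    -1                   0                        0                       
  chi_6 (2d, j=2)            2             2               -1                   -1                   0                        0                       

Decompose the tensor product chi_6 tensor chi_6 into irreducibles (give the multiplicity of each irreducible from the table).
chi_6 tensor chi_6 = chi_1 + chi_2 + chi_6 (all other irreducibles have multiplicity 0).

Solution. The character of a tensor product is the pointwise product (chi_6 * chi_6)(C) = chi_6(C) * chi_6(C):
  {e}: (2)*(2), {r^3}: (2)*(2), {r^1, r^5}: (-1)*(-1), {r^2, r^4}: (-1)*(-1), {s, sr^2, ...}: (0)*(0), {sr, sr^3, ...}: (0)*(0)
so (chi_6 * chi_6) takes values
  {e} -> 4, {r^3} -> 4, {r^1, r^5} -> 1, {r^2, r^4} -> 1, {s, sr^2, ...} -> 0, {sr, sr^3, ...} -> 0.
Now take the inner product of this character with each irreducible chi from the table, <chi_6*chi_6, chi> = (1/12) sum_C |C| (chi_6*chi_6)(C) conj(chi(C)):
  <chi_6*chi_6, chi_1> = (1/12)[1*(4)*conj(1) + 1*(4)*conj(1) + 2*(1)*conj(1) + 2*(1)*conj(1) + 3*(0)*conj(1) + 3*(0)*conj(1)]
      = (1/12)[(4) + (4) + (2) + (2) + (0) + (0)] = 12/12 = 1
  <chi_6*chi_6, chi_2> = (1/12)[1*(4)*conj(1) + 1*(4)*conj(1) + 2*(1)*conj(1) + 2*(1)*conj(1) + 3*(0)*conj(-1) + 3*(0)*conj(-1)]
      = (1/12)[(4) + (4) + (2) + (2) + (0) + (0)] = 12/12 = 1
  <chi_6*chi_6, chi_3> = (1/12)[1*(4)*conj(1) + 1*(4)*conj(-1) + 2*(1)*conj(-1) + 2*(1)*conj(1) + 3*(0)*conj(1) + 3*(0)*conj(-1)]
      = (1/12)[(4) + (-4) + (-2) + (2) + (0) + (0)] = 0/12 = 0
  <chi_6*chi_6, chi_4> = (1/12)[1*(4)*conj(1) + 1*(4)*conj(-1) + 2*(1)*conj(-1) + 2*(1)*conj(1) + 3*(0)*conj(-1) + 3*(0)*conj(1)]
      = (1/12)[(4) + (-4) + (-2) + (2) + (0) + (0)] = 0/12 = 0
  <chi_6*chi_6, chi_5> = (1/12)[1*(4)*conj(2) + 1*(4)*conj(-2) + 2*(1)*conj(1) + 2*(1)*conj(-1) + 3*(0)*conj(0) + 3*(0)*conj(0)]
      = (1/12)[(8) + (-8) + (2) + (-2) + (0) + (0)] = 0/12 = 0
  <chi_6*chi_6, chi_6> = (1/12)[1*(4)*conj(2) + 1*(4)*conj(2) + 2*(1)*conj(-1) + 2*(1)*conj(-1) + 3*(0)*conj(0) + 3*(0)*conj(0)]
      = (1/12)[(8) + (8) + (-2) + (-2) + (0) + (0)] = 12/12 = 1
Hence the multiplicities are chi_1: 1, chi_2: 1, chi_6: 1. Dimension check: dim(chi_6)*dim(chi_6) = 2*2 = 4 and sum (mult * dim) = 1*1 + 1*1 + 1*2 = 4.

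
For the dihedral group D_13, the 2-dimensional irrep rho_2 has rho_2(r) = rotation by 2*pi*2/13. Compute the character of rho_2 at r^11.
chi_{rho_2}(r^11) = 2*cos(2*pi*2*11/13) = -2*cos(5*pi/13)

Why: rho_2(r^11) is rotation by angle 2*pi*2*11/13, whose trace is 2*cos(2*pi*2*11/13) = -2*cos(5*pi/13).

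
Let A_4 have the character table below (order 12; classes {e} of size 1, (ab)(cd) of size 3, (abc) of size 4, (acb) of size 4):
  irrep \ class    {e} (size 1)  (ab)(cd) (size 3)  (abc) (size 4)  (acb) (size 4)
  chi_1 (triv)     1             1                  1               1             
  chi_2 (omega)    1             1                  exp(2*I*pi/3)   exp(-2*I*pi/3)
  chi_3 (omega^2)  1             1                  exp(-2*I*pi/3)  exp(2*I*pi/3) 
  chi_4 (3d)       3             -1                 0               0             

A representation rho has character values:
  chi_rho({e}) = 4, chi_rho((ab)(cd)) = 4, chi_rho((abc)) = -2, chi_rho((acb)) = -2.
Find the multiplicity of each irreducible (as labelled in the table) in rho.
Multiplicities: chi_1: 0, chi_2: 2, chi_3: 2, chi_4: 0.

Argument: Use <chi_rho, chi> = (1/|G|) sum_C |C| * chi_rho(C) * conj(chi(C)) with |G| = 12 for each irreducible chi in the table:
  <chi_rho, chi_1> = (1/12)[1*(4)*conj(1) + 3*(4)*conj(1) + 4*(-2)*conj(1) + 4*(-2)*conj(1)]
      = (1/12)[(4) + (12) + (-8) + (-8)] = 0/12 = 0
  <chi_rho, chi_2> = (1/12)[1*(4)*conj(1) + 3*(4)*conj(1) + 4*(-2)*conj(exp(2*I*pi/3)) + 4*(-2)*conj(exp(-2*I*pi/3))]
      = (1/12)[(4) + (12) + (8 + 8*exp(2*I*pi/3)) + (8 + 8*exp(-2*I*pi/3))] = 24/12 = 2
  <chi_rho, chi_3> = (1/12)[1*(4)*conj(1) + 3*(4)*conj(1) + 4*(-2)*conj(exp(-2*I*pi/3)) + 4*(-2)*conj(exp(2*I*pi/3))]
      = (1/12)[(4) + (12) + (8 + 8*exp(-2*I*pi/3)) + (8 + 8*exp(2*I*pi/3))] = 24/12 = 2
  <chi_rho, chi_4> = (1/12)[1*(4)*conj(3) + 3*(4)*conj(-1) + 4*(-2)*conj(0) + 4*(-2)*conj(0)]
      = (1/12)[(12) + (-12) + (0) + (0)] = 0/12 = 0
(Exp terms are combined using exp(i*s)*conj(exp(i*t)) = exp(i*(s-t)), and sums of them are collapsed using the identity that for every m > 1 the m distinct m-th roots of unity sum to 0, e.g. 1 + exp(2*I*pi/3) + exp(-2*I*pi/3) = 0.)
Dimension check: dim(rho) = sum (mult * dim) = 0*1 + 2*1 + 2*1 + 0*3 = 4 = chi_rho(e) = 4.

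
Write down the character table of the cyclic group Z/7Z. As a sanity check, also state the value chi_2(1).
Character table of Z/7Z (irreps indexed chi_0,...,chi_6 with chi_k(m) = zeta_7^(k*m), zeta_7 = exp(2*pi*i/7)):
  irrep \ class  {0} (size 1)  {1} (size 1)    {2} (size 1)    {3} (size 1)    {4} (size 1)    {5} (size 1)    {6} (size 1)  
  chi_0          1             1               1               1               1               1               1             
  chi_1          1             exp(2*I*pi/7)   exp(4*I*pi/7)   exp(6*I*pi/7)   exp(-6*I*pi/7)  exp(-4*I*pi/7)  exp(-2*I*pi/7)
  chi_2          1             exp(4*I*pi/7)   exp(-6*I*pi/7)  exp(-2*I*pi/7)  exp(2*I*pi/7)   exp(6*I*pi/7)   exp(-4*I*pi/7)
  chi_3          1             exp(6*I*pi/7)   exp(-2*I*pi/7)  exp(4*I*pi/7)   exp(-4*I*pi/7)  exp(2*I*pi/7)   exp(-6*I*pi/7)
  chi_4          1             exp(-6*I*pi/7)  exp(2*I*pi/7)   exp(-4*I*pi/7)  exp(4*I*pi/7)   exp(-2*I*pi/7)  exp(6*I*pi/7) 
  chi_5          1             exp(-4*I*pi/7)  exp(6*I*pi/7)   exp(2*I*pi/7)   exp(-2*I*pi/7)  exp(-6*I*pi/7)  exp(4*I*pi/7) 
  chi_6          1             exp(-2*I*pi/7)  exp(-4*I*pi/7)  exp(-6*I*pi/7)  exp(6*I*pi/7)   exp(4*I*pi/7)   exp(2*I*pi/7) 

Spot check: chi_2(1) = zeta_7^(2*1) = zeta_7^2 = exp(4*I*pi/7).

Explanation: Z/7Z is abelian, so all 7 irreducible complex representations are 1-dimensional. They are given by chi_k(m) = zeta_7^(k*m) for k = 0,...,6. Row orthogonality: sum_m chi_k(m) conj(chi_l(m)) = 7 * [k = l].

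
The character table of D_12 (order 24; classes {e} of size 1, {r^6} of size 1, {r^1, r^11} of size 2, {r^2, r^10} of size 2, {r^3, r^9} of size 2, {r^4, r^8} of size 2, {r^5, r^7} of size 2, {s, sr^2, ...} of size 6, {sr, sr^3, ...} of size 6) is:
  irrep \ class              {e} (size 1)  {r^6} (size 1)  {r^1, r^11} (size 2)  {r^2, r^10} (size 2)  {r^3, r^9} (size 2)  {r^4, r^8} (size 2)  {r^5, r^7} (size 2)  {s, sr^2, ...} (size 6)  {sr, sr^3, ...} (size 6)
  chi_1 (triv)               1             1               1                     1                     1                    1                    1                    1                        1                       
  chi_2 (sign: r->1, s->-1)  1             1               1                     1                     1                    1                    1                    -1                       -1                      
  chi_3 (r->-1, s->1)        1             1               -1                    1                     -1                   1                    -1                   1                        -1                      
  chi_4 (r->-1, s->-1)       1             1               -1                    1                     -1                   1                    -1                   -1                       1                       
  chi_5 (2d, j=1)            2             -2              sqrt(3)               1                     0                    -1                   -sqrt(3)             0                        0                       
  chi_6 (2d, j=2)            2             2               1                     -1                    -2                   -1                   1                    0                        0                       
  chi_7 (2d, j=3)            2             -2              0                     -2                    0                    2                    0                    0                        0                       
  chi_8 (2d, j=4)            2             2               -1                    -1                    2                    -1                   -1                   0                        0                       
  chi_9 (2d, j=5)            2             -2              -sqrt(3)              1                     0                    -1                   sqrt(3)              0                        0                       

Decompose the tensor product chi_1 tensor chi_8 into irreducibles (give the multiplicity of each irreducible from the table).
chi_1 tensor chi_8 = chi_8 (all other irreducibles have multiplicity 0).

Proof sketch: The character of a tensor product is the pointwise product (chi_1 * chi_8)(C) = chi_1(C) * chi_8(C):
  {e}: (1)*(2), {r^6}: (1)*(2), {r^1, r^11}: (1)*(-1), {r^2, r^10}: (1)*(-1), {r^3, r^9}: (1)*(2), {r^4, r^8}: (1)*(-1), {r^5, r^7}: (1)*(-1), {s, sr^2, ...}: (1)*(0), {sr, sr^3, ...}: (1)*(0)
so (chi_1 * chi_8) takes values
  {e} -> 2, {r^6} -> 2, {r^1, r^11} -> -1, {r^2, r^10} -> -1, {r^3, r^9} -> 2, {r^4, r^8} -> -1, {r^5, r^7} -> -1, {s, sr^2, ...} -> 0, {sr, sr^3, ...} -> 0.
Now take the inner product of this character with each irreducible chi from the table, <chi_1*chi_8, chi> = (1/24) sum_C |C| (chi_1*chi_8)(C) conj(chi(C)):
  <chi_1*chi_8, chi_1> = (1/24)[1*(2)*conj(1) + 1*(2)*conj(1) + 2*(-1)*conj(1) + 2*(-1)*conj(1) + 2*(2)*conj(1) + 2*(-1)*conj(1) + 2*(-1)*conj(1) + 6*(0)*conj(1) + 6*(0)*conj(1)]
      = (1/24)[(2) + (2) + (-2) + (-2) + (4) + (-2) + (-2) + (0) + (0)] = 0/24 = 0
  <chi_1*chi_8, chi_2> = (1/24)[1*(2)*conj(1) + 1*(2)*conj(1) + 2*(-1)*conj(1) + 2*(-1)*conj(1) + 2*(2)*conj(1) + 2*(-1)*conj(1) + 2*(-1)*conj(1) + 6*(0)*conj(-1) + 6*(0)*conj(-1)]
      = (1/24)[(2) + (2) + (-2) + (-2) + (4) + (-2) + (-2) + (0) + (0)] = 0/24 = 0
  <chi_1*chi_8, chi_3> = (1/24)[1*(2)*conj(1) + 1*(2)*conj(1) + 2*(-1)*conj(-1) + 2*(-1)*conj(1) + 2*(2)*conj(-1) + 2*(-1)*conj(1) + 2*(-1)*conj(-1) + 6*(0)*conj(1) + 6*(0)*conj(-1)]
      = (1/24)[(2) + (2) + (2) + (-2) + (-4) + (-2) + (2) + (0) + (0)] = 0/24 = 0
  <chi_1*chi_8, chi_4> = (1/24)[1*(2)*conj(1) + 1*(2)*conj(1) + 2*(-1)*conj(-1) + 2*(-1)*conj(1) + 2*(2)*conj(-1) + 2*(-1)*conj(1) + 2*(-1)*conj(-1) + 6*(0)*conj(-1) + 6*(0)*conj(1)]
      = (1/24)[(2) + (2) + (2) + (-2) + (-4) + (-2) + (2) + (0) + (0)] = 0/24 = 0
  <chi_1*chi_8, chi_5> = (1/24)[1*(2)*conj(2) + 1*(2)*conj(-2) + 2*(-1)*conj(sqrt(3)) + 2*(-1)*conj(1) + 2*(2)*conj(0) + 2*(-1)*conj(-1) + 2*(-1)*conj(-sqrt(3)) + 6*(0)*conj(0) + 6*(0)*conj(0)]
      = (1/24)[(4) + (-4) + (-2*sqrt(3)) + (-2) + (0) + (2) + (2*sqrt(3)) + (0) + (0)] = 0/24 = 0
  <chi_1*chi_8, chi_6> = (1/24)[1*(2)*conj(2) + 1*(2)*conj(2) + 2*(-1)*conj(1) + 2*(-1)*conj(-1) + 2*(2)*conj(-2) + 2*(-1)*conj(-1) + 2*(-1)*conj(1) + 6*(0)*conj(0) + 6*(0)*conj(0)]
      = (1/24)[(4) + (4) + (-2) + (2) + (-8) + (2) + (-2) + (0) + (0)] = 0/24 = 0
  <chi_1*chi_8, chi_7> = (1/24)[1*(2)*conj(2) + 1*(2)*conj(-2) + 2*(-1)*conj(0) + 2*(-1)*conj(-2) + 2*(2)*conj(0) + 2*(-1)*conj(2) + 2*(-1)*conj(0) + 6*(0)*conj(0) + 6*(0)*conj(0)]
      = (1/24)[(4) + (-4) + (0) + (4) + (0) + (-4) + (0) + (0) + (0)] = 0/24 = 0
  <chi_1*chi_8, chi_8> = (1/24)[1*(2)*conj(2) + 1*(2)*conj(2) + 2*(-1)*conj(-1) + 2*(-1)*conj(-1) + 2*(2)*conj(2) + 2*(-1)*conj(-1) + 2*(-1)*conj(-1) + 6*(0)*conj(0) + 6*(0)*conj(0)]
      = (1/24)[(4) + (4) + (2) + (2) + (8) + (2) + (2) + (0) + (0)] = 24/24 = 1
  <chi_1*chi_8, chi_9> = (1/24)[1*(2)*conj(2) + 1*(2)*conj(-2) + 2*(-1)*conj(-sqrt(3)) + 2*(-1)*conj(1) + 2*(2)*conj(0) + 2*(-1)*conj(-1) + 2*(-1)*conj(sqrt(3)) + 6*(0)*conj(0) + 6*(0)*conj(0)]
      = (1/24)[(4) + (-4) + (2*sqrt(3)) + (-2) + (0) + (2) + (-2*sqrt(3)) + (0) + (0)] = 0/24 = 0
Hence the multiplicities are chi_8: 1. Dimension check: dim(chi_1)*dim(chi_8) = 1*2 = 2 and sum (mult * dim) = 1*2 = 2.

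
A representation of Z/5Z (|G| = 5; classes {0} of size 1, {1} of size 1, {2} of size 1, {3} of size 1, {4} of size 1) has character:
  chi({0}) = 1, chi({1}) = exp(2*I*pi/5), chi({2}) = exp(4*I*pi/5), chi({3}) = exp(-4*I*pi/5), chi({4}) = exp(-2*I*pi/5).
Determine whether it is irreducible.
Irreducible: <chi, chi> = 1.

Details: <chi, chi> = (1/|G|) sum_C |C| * |chi(C)|^2 = (1/5)[1*|1|^2 + 1*|exp(2*I*pi/5)|^2 + 1*|exp(4*I*pi/5)|^2 + 1*|exp(-4*I*pi/5)|^2 + 1*|exp(-2*I*pi/5)|^2]
  = (1/5)[(1) + (1) + (1) + (1) + (1)] = 5/5 = 1.
(Exp terms are combined using exp(i*s)*conj(exp(i*t)) = exp(i*(s-t)), and sums of them are collapsed using the identity that for every m > 1 the m distinct m-th roots of unity sum to 0, e.g. 1 + exp(2*I*pi/3) + exp(-2*I*pi/3) = 0.)
A character is irreducible iff <chi, chi> = 1, so this representation is irreducible.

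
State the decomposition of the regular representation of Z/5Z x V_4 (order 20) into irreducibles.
Each irreducible V_i of dimension d_i appears with multiplicity d_i, i.e. rho_reg = (direct sum over all irreducibles V_i) d_i V_i. The irreducible dimensions for Z/5Z x V_4 are 1, 1, 1, 1, 1, 1, 1, 1, 1, 1, 1, 1, 1, 1, 1, 1, 1, 1, 1, 1: 20 irreducibles of dimension 1, each with multiplicity 1. Total dimension 20*1*1 = 20 = |G|.

General theorem: in the regular representation of a finite group G, each irreducible appears with multiplicity equal to its dimension. Check: dim(rho_reg) = sum d_i^2 = 1 + 1 + 1 + 1 + 1 + 1 + 1 + 1 + 1 + 1 + 1 + 1 + 1 + 1 + 1 + 1 + 1 + 1 + 1 + 1 = 20 = |G|.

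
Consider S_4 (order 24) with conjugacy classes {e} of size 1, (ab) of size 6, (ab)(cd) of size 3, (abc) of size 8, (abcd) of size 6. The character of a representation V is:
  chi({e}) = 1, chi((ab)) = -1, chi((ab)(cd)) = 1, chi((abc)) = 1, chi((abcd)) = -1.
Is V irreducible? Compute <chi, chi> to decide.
Irreducible: <chi, chi> = 1.

<chi, chi> = (1/|G|) sum_C |C| * |chi(C)|^2 = (1/24)[1*|1|^2 + 6*|-1|^2 + 3*|1|^2 + 8*|1|^2 + 6*|-1|^2]
  = (1/24)[(1) + (6) + (3) + (8) + (6)] = 24/24 = 1.
A character is irreducible iff <chi, chi> = 1, so this representation is irreducible.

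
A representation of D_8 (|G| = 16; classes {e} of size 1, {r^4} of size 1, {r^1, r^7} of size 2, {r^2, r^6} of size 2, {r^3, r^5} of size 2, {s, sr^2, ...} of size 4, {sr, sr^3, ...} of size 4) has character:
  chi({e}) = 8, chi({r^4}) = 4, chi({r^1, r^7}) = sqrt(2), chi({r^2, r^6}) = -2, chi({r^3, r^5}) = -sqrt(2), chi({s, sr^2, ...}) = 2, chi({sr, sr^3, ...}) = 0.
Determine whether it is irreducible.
Not irreducible (reducible): <chi, chi> = 7 > 1.

Working: <chi, chi> = (1/|G|) sum_C |C| * |chi(C)|^2 = (1/16)[1*|8|^2 + 1*|4|^2 + 2*|sqrt(2)|^2 + 2*|-2|^2 + 2*|-sqrt(2)|^2 + 4*|2|^2 + 4*|0|^2]
  = (1/16)[(64) + (16) + (4) + (8) + (4) + (16) + (0)] = 112/16 = 7.
A character is irreducible iff <chi, chi> = 1, so this representation is reducible.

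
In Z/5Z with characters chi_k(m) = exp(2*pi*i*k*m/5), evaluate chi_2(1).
chi_2(1) = zeta_5^2 = exp(4*I*pi/5)

Reasoning: chi_2(1) = zeta_5^(2*1) = zeta_5^2. Since zeta_5^5 = 1, this equals zeta_5^2 = exp(2*pi*i*2/5) = exp(4*I*pi/5).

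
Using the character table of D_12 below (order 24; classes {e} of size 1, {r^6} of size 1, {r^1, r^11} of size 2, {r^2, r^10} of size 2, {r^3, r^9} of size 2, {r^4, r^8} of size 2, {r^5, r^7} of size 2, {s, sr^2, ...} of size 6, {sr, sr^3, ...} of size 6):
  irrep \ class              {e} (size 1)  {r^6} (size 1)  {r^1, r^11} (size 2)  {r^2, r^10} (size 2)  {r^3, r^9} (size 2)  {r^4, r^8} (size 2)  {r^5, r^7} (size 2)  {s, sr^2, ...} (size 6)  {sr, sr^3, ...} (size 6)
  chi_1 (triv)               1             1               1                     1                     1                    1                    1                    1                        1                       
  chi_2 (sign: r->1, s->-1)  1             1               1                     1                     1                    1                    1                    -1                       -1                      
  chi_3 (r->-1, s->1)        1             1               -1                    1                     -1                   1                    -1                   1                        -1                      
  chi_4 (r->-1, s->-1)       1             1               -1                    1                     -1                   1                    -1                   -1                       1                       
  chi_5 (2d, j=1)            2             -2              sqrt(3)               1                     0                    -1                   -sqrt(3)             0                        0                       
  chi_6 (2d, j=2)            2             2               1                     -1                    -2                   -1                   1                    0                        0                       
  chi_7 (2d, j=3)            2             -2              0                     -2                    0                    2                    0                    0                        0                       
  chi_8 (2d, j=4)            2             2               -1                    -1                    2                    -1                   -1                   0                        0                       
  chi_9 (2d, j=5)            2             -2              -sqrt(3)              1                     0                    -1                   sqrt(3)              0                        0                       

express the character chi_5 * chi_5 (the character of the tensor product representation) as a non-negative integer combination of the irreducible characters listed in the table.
chi_5 tensor chi_5 = chi_1 + chi_2 + chi_6 (all other irreducibles have multiplicity 0).

Proof sketch: The character of a tensor product is the pointwise product (chi_5 * chi_5)(C) = chi_5(C) * chi_5(C):
  {e}: (2)*(2), {r^6}: (-2)*(-2), {r^1, r^11}: (sqrt(3))*(sqrt(3)), {r^2, r^10}: (1)*(1), {r^3, r^9}: (0)*(0), {r^4, r^8}: (-1)*(-1), {r^5, r^7}: (-sqrt(3))*(-sqrt(3)), {s, sr^2, ...}: (0)*(0), {sr, sr^3, ...}: (0)*(0)
so (chi_5 * chi_5) takes values
  {e} -> 4, {r^6} -> 4, {r^1, r^11} -> 3, {r^2, r^10} -> 1, {r^3, r^9} -> 0, {r^4, r^8} -> 1, {r^5, r^7} -> 3, {s, sr^2, ...} -> 0, {sr, sr^3, ...} -> 0.
Now take the inner product of this character with each irreducible chi from the table, <chi_5*chi_5, chi> = (1/24) sum_C |C| (chi_5*chi_5)(C) conj(chi(C)):
  <chi_5*chi_5, chi_1> = (1/24)[1*(4)*conj(1) + 1*(4)*conj(1) + 2*(3)*conj(1) + 2*(1)*conj(1) + 2*(0)*conj(1) + 2*(1)*conj(1) + 2*(3)*conj(1) + 6*(0)*conj(1) + 6*(0)*conj(1)]
      = (1/24)[(4) + (4) + (6) + (2) + (0) + (2) + (6) + (0) + (0)] = 24/24 = 1
  <chi_5*chi_5, chi_2> = (1/24)[1*(4)*conj(1) + 1*(4)*conj(1) + 2*(3)*conj(1) + 2*(1)*conj(1) + 2*(0)*conj(1) + 2*(1)*conj(1) + 2*(3)*conj(1) + 6*(0)*conj(-1) + 6*(0)*conj(-1)]
      = (1/24)[(4) + (4) + (6) + (2) + (0) + (2) + (6) + (0) + (0)] = 24/24 = 1
  <chi_5*chi_5, chi_3> = (1/24)[1*(4)*conj(1) + 1*(4)*conj(1) + 2*(3)*conj(-1) + 2*(1)*conj(1) + 2*(0)*conj(-1) + 2*(1)*conj(1) + 2*(3)*conj(-1) + 6*(0)*conj(1) + 6*(0)*conj(-1)]
      = (1/24)[(4) + (4) + (-6) + (2) + (0) + (2) + (-6) + (0) + (0)] = 0/24 = 0
  <chi_5*chi_5, chi_4> = (1/24)[1*(4)*conj(1) + 1*(4)*conj(1) + 2*(3)*conj(-1) + 2*(1)*conj(1) + 2*(0)*conj(-1) + 2*(1)*conj(1) + 2*(3)*conj(-1) + 6*(0)*conj(-1) + 6*(0)*conj(1)]
      = (1/24)[(4) + (4) + (-6) + (2) + (0) + (2) + (-6) + (0) + (0)] = 0/24 = 0
  <chi_5*chi_5, chi_5> = (1/24)[1*(4)*conj(2) + 1*(4)*conj(-2) + 2*(3)*conj(sqrt(3)) + 2*(1)*conj(1) + 2*(0)*conj(0) + 2*(1)*conj(-1) + 2*(3)*conj(-sqrt(3)) + 6*(0)*conj(0) + 6*(0)*conj(0)]
      = (1/24)[(8) + (-8) + (6*sqrt(3)) + (2) + (0) + (-2) + (-6*sqrt(3)) + (0) + (0)] = 0/24 = 0
  <chi_5*chi_5, chi_6> = (1/24)[1*(4)*conj(2) + 1*(4)*conj(2) + 2*(3)*conj(1) + 2*(1)*conj(-1) + 2*(0)*conj(-2) + 2*(1)*conj(-1) + 2*(3)*conj(1) + 6*(0)*conj(0) + 6*(0)*conj(0)]
      = (1/24)[(8) + (8) + (6) + (-2) + (0) + (-2) + (6) + (0) + (0)] = 24/24 = 1
  <chi_5*chi_5, chi_7> = (1/24)[1*(4)*conj(2) + 1*(4)*conj(-2) + 2*(3)*conj(0) + 2*(1)*conj(-2) + 2*(0)*conj(0) + 2*(1)*conj(2) + 2*(3)*conj(0) + 6*(0)*conj(0) + 6*(0)*conj(0)]
      = (1/24)[(8) + (-8) + (0) + (-4) + (0) + (4) + (0) + (0) + (0)] = 0/24 = 0
  <chi_5*chi_5, chi_8> = (1/24)[1*(4)*conj(2) + 1*(4)*conj(2) + 2*(3)*conj(-1) + 2*(1)*conj(-1) + 2*(0)*conj(2) + 2*(1)*conj(-1) + 2*(3)*conj(-1) + 6*(0)*conj(0) + 6*(0)*conj(0)]
      = (1/24)[(8) + (8) + (-6) + (-2) + (0) + (-2) + (-6) + (0) + (0)] = 0/24 = 0
  <chi_5*chi_5, chi_9> = (1/24)[1*(4)*conj(2) + 1*(4)*conj(-2) + 2*(3)*conj(-sqrt(3)) + 2*(1)*conj(1) + 2*(0)*conj(0) + 2*(1)*conj(-1) + 2*(3)*conj(sqrt(3)) + 6*(0)*conj(0) + 6*(0)*conj(0)]
      = (1/24)[(8) + (-8) + (-6*sqrt(3)) + (2) + (0) + (-2) + (6*sqrt(3)) + (0) + (0)] = 0/24 = 0
Hence the multiplicities are chi_1: 1, chi_2: 1, chi_6: 1. Dimension check: dim(chi_5)*dim(chi_5) = 2*2 = 4 and sum (mult * dim) = 1*1 + 1*1 + 1*2 = 4.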